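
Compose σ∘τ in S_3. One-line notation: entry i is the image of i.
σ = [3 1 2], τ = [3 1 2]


σ∘τ: apply τ first, then σ
1 →τ 3 →σ 2
2 →τ 1 →σ 3
3 →τ 2 →σ 1

σ∘τ = [2 3 1]


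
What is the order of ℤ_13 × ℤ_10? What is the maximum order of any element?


|ℤ_13 × ℤ_10| = 13 × 10 = 130
Max element order = lcm(13,10) = 130
Cyclic? Yes (gcd=1)

|ℤ_13×ℤ_10| = 130, max element order = 130


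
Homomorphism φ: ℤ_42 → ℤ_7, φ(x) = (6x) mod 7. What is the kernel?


Kernel = preimage of identity
ker(φ) = {x ∈ ℤ_42 : 6x ≡ 0 (mod 7)}. Since 7 | 42, φ is well-defined. The kernel is the cyclic subgroup ⟨7⟩ of ℤ_42 (order 6), i.e. {0, 7, 14, 21, 28, 35}

ker(φ) = {0, 7, 14, 21, 28, 35}


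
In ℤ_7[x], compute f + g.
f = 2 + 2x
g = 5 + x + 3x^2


Add coefficients mod 7:
x^0: 2 + 5 = 0 (mod 7)
x^1: 2 + 1 = 3 (mod 7)
x^2: 0 + 3 = 3 (mod 7)
Result: 3x + 3x^2

f + g = 3x + 3x^2


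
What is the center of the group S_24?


Z(G) = {g ∈ G | gx = xg for all x ∈ G}
S_n is non-abelian for n ≥ 3; Z(S_24) is trivial

Z(S_24) = {e}


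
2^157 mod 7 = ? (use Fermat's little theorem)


Fermat's little theorem: if p is prime and gcd(a,p)=1, then a^(p-1) ≡ 1 (mod p)
p = 7 is prime, gcd(2,7) = 1
Reduce exponent: 157 mod 6 = 1
So 2^157 ≡ 2^1 (mod 7)
2^1 mod 7 = 2

2^157 ≡ 2 (mod 7)


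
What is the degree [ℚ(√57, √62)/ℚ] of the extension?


[ℚ(√57,√62):ℚ] = [ℚ(√57,√62):ℚ(√57)]·[ℚ(√57):ℚ] = 2·2 = 4

[ℚ(√57, √62)/ℚ] = 4


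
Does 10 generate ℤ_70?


g generates ℤ_n iff gcd(g, n) = 1
gcd(10, 70) = 10
Since gcd = 10 ≠ 1, ⟨10⟩ has order 7 < 70, so 10 is not a generator.

No, 10 does not generate ℤ_70


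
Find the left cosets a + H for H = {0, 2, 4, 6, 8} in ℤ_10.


H = {0, 2, 4, 6, 8}, |H| = 5
Number of cosets = |G|/|H| = 10/5 = 2
0 + H = {0, 2, 4, 6, 8}
1 + H = {1, 3, 5, 7, 9}

Cosets: 0+H={0,2,4,6,8}; 1+H={1,3,5,7,9}


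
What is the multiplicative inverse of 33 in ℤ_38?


Use the extended Euclidean algorithm to write 1 = 33·s + 38·t; then s mod 38 is the inverse.
Euclidean algorithm:
  33 = 0·38 + 33
  38 = 1·33 + 5
  33 = 6·5 + 3
  5 = 1·3 + 2
  3 = 1·2 + 1
  2 = 2·1 + 0
gcd(33,38) = 1
Back-substitution gives: 33·(15) + 38·(-13) = 1
So 33⁻¹ ≡ 15 ≡ 15 (mod 38)
Check: 33 × 15 = 495 ≡ 1 (mod 38) ✓

33⁻¹ ≡ 15 (mod 38)


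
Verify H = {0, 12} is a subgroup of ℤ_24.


Subgroup test for H = {0, 12} in (ℤ_24, +):
(1) 0 ∈ H? Yes
(2) Closure: for all a,b ∈ H, (a+b) mod 24 ∈ H? Yes
(3) Inverses: for all a ∈ H, -a mod 24 ∈ H? Yes

Yes, H is a subgroup of ℤ_24


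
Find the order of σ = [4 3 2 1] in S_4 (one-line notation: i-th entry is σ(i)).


Cycle decomposition: (1 4) (2 3)
Cycle lengths: 2, 2
Order = lcm(2, 2) = 2

ord(σ) = 2


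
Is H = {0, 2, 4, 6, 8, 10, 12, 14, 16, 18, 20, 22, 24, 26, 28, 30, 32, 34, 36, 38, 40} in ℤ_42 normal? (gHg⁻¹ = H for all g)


H = {0, 2, 4, 6, 8, 10, 12, 14, 16, 18, 20, 22, 24, 26, 28, 30, 32, 34, 36, 38, 40} in ℤ_42
ℤ_42 is abelian; every subgroup of an abelian group is normal

Yes, normal subgroup


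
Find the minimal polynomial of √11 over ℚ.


√11 satisfies x² - 11 = 0, irreducible over ℚ since 11 is squarefree

Minimal polynomial: x² - 11


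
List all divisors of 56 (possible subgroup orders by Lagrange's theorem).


Lagrange's theorem: |H| divides |G|
|G| = 56
Divisors of 56: 1, 2, 4, 7, 8, 14, 28, 56

Possible subgroup orders: {1, 2, 4, 7, 8, 14, 28, 56}


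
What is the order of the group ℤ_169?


ℤ_n has n elements.

|ℤ_169| = 169


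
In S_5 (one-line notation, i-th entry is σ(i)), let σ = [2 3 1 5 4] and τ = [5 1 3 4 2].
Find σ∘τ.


σ∘τ: apply τ first, then σ
1 →τ 5 →σ 4
2 →τ 1 →σ 2
3 →τ 3 →σ 1
4 →τ 4 →σ 5
5 →τ 2 →σ 3

σ∘τ = [4 2 1 5 3]


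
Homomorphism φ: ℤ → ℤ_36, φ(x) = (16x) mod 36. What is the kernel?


Kernel = preimage of identity
ker(φ) = {x ∈ ℤ : 16x ≡ 0 (mod 36)}. gcd(16,36) = 4, so 16x ≡ 0 (mod 36) ⟺ x ≡ 0 (mod 36/4 = 9). Hence ker(φ) = 9ℤ

ker(φ) = 9ℤ


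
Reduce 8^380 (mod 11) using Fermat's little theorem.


Fermat's little theorem: if p is prime and gcd(a,p)=1, then a^(p-1) ≡ 1 (mod p)
p = 11 is prime, gcd(8,11) = 1
Reduce exponent: 380 mod 10 = 0
So 8^380 ≡ 8^0 (mod 11)
8^0 = 1

8^380 ≡ 1 (mod 11)


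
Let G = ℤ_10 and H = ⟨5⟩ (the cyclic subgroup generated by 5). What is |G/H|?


|⟨5⟩| = n / gcd(5, 10) = 10 / 5 = 2
H is normal (ℤ_10 is abelian).
|G/H| = |G| / |H| = 10 / 2 = 5

|G/H| = 5


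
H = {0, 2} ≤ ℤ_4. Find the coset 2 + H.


2 + H = {2 + h (mod 4) : h ∈ H}
2+0=2, 2+2=0
2 + H = {0, 2} = 0 + H

2 + H = {0, 2}


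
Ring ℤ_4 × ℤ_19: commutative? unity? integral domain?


Direct product ring; commutative with unity (1,1); but (1,0)·(0,1) = (0,0) gives zero divisors, so not an integral domain
Commutative: Yes
Integral domain: No
Has unity: Yes

ℤ_4 × ℤ_19: Commutative=Yes, Unity=Yes


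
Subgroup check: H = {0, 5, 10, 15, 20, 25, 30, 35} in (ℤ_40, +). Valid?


Subgroup test for H = {0, 5, 10, 15, 20, 25, 30, 35} in (ℤ_40, +):
(1) 0 ∈ H? Yes
(2) Closure: for all a,b ∈ H, (a+b) mod 40 ∈ H? Yes
(3) Inverses: for all a ∈ H, -a mod 40 ∈ H? Yes

Yes, H is a subgroup of ℤ_40


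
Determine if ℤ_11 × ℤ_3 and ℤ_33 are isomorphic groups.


Comparing ℤ_11 × ℤ_3 and ℤ_33:
gcd(11,3) = 1, so ℤ_11 × ℤ_3 ≅ ℤ_33 (CRT)

Yes, ℤ_11 × ℤ_3 ≅ ℤ_33


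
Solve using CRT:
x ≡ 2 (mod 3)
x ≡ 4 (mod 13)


m₁ = 3, m₂ = 13, gcd = 1, so CRT applies. M = m₁·m₂ = 39
Let M₁ = M/m₁ = 13, M₂ = M/m₂ = 3
Find y₁ ≡ M₁⁻¹ (mod m₁): 13⁻¹ ≡ 1 (mod 3)
Find y₂ ≡ M₂⁻¹ (mod m₂): 3⁻¹ ≡ 9 (mod 13)
x = a₁·M₁·y₁ + a₂·M₂·y₂ = 2·13·1 + 4·3·9 = 134
Reduce mod 39: x ≡ 17
Check: 17 mod 3 = 2 ✓, 17 mod 13 = 4 ✓

x ≡ 17 (mod 39)


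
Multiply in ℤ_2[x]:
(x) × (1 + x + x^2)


Expand and collect like terms; reduce coefficients mod 2:
x^0: 0·1 = 0 ≡ 0 (mod 2)
x^1: 0·1 + 1·1 = 1 ≡ 1 (mod 2)
x^2: 0·1 + 1·1 = 1 ≡ 1 (mod 2)
x^3: 1·1 = 1 ≡ 1 (mod 2)
Result: x + x^2 + x^3

f · g = x + x^2 + x^3


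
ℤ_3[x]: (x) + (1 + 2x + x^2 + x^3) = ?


Add coefficients mod 3:
x^0: 0 + 1 = 1 (mod 3)
x^1: 1 + 2 = 0 (mod 3)
x^2: 0 + 1 = 1 (mod 3)
x^3: 0 + 1 = 1 (mod 3)
Result: 1 + x^2 + x^3

f + g = 1 + x^2 + x^3


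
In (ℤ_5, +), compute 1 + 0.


Operation: addition mod 5
1 + 0 = (a + b) mod 5 with a = 1, b = 0

1 + 0 = 1


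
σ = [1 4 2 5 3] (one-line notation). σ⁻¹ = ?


To find σ⁻¹, swap domain and range:
σ(1) = 1 → σ⁻¹(1) = 1
σ(2) = 4 → σ⁻¹(4) = 2
σ(3) = 2 → σ⁻¹(2) = 3
σ(4) = 5 → σ⁻¹(5) = 4
σ(5) = 3 → σ⁻¹(3) = 5

σ⁻¹ = [1 3 5 2 4]


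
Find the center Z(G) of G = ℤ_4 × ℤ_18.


Z(G) = {g ∈ G | gx = xg for all x ∈ G}
Direct product of abelian groups is abelian, so Z(G) = G

Z(ℤ_4 × ℤ_18) = ℤ_4 × ℤ_18


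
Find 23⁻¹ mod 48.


Use the extended Euclidean algorithm to write 1 = 23·s + 48·t; then s mod 48 is the inverse.
Euclidean algorithm:
  23 = 0·48 + 23
  48 = 2·23 + 2
  23 = 11·2 + 1
  2 = 2·1 + 0
gcd(23,48) = 1
Back-substitution gives: 23·(23) + 48·(-11) = 1
So 23⁻¹ ≡ 23 ≡ 23 (mod 48)
Check: 23 × 23 = 529 ≡ 1 (mod 48) ✓

23⁻¹ ≡ 23 (mod 48)


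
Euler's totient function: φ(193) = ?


Factor n: 193 = 193
φ(n) = n · ∏(1 - 1/p) over distinct primes p | n
φ(193) = 193 · (1 - 1/193) = 192

φ(193) = 192


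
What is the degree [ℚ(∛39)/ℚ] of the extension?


∛39 has minimal polynomial x³ - 39 (irreducible over ℚ since 39 is not a perfect cube)

[ℚ(∛39)/ℚ] = 3


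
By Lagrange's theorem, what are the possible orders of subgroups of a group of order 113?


Lagrange's theorem: |H| divides |G|
|G| = 113
Divisors of 113: 1, 113

Possible subgroup orders: {1, 113}


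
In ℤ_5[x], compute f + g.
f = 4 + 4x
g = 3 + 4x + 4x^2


Add coefficients mod 5:
x^0: 4 + 3 = 2 (mod 5)
x^1: 4 + 4 = 3 (mod 5)
x^2: 0 + 4 = 4 (mod 5)
Result: 2 + 3x + 4x^2

f + g = 2 + 3x + 4x^2


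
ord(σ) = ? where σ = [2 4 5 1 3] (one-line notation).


Cycle decomposition: (1 2 4) (3 5)
Cycle lengths: 3, 2
Order = lcm(3, 2) = 6

ord(σ) = 6


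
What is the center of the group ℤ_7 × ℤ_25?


Z(G) = {g ∈ G | gx = xg for all x ∈ G}
Direct product of abelian groups is abelian, so Z(G) = G

Z(ℤ_7 × ℤ_25) = ℤ_7 × ℤ_25


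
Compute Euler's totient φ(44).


Factor n: 44 = 2^2 × 11
φ(n) = n · ∏(1 - 1/p) over distinct primes p | n
φ(44) = 44 · (1 - 1/2) · (1 - 1/11) = 20

φ(44) = 20


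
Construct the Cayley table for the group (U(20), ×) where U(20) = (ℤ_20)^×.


Elements: {1, 3, 7, 9, 11, 13, 17, 19}
Operation: multiplication mod 20
Entry (a, b) = (a × b) mod 20

Cayley table:
   |  1 |  3 |  7 |  9 | 11 | 13 | 17 | 19
 1 |  1 |  3 |  7 |  9 | 11 | 13 | 17 | 19
 3 |  3 |  9 |  1 |  7 | 13 | 19 | 11 | 17
 7 |  7 |  1 |  9 |  3 | 17 | 11 | 19 | 13
 9 |  9 |  7 |  3 |  1 | 19 | 17 | 13 | 11
11 | 11 | 13 | 17 | 19 |  1 |  3 |  7 |  9
13 | 13 | 19 | 11 | 17 |  3 |  9 |  1 |  7
17 | 17 | 11 | 19 | 13 |  7 |  1 |  9 |  3
19 | 19 | 17 | 13 | 11 |  9 |  7 |  3 |  1


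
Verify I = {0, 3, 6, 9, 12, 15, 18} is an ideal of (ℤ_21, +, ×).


Check ideal conditions for I = {0, 3, 6, 9, 12, 15, 18} in ℤ_21:
(1) I is an additive subgroup? Yes
(2) For r ∈ ℤ_21 and a ∈ I: r·a ∈ I? Yes

Yes, I is an ideal of ℤ_21


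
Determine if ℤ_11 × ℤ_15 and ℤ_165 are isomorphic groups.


Comparing ℤ_11 × ℤ_15 and ℤ_165:
gcd(11,15) = 1, so ℤ_11 × ℤ_15 ≅ ℤ_165 (CRT)

Yes, ℤ_11 × ℤ_15 ≅ ℤ_165


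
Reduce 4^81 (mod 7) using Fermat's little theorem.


Fermat's little theorem: if p is prime and gcd(a,p)=1, then a^(p-1) ≡ 1 (mod p)
p = 7 is prime, gcd(4,7) = 1
Reduce exponent: 81 mod 6 = 3
So 4^81 ≡ 4^3 (mod 7)
4^3 mod 7 = 1

4^81 ≡ 1 (mod 7)


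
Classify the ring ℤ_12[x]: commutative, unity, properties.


ℤ_12 has zero divisors (2·6 ≡ 0), and these lift to constant zero divisors in ℤ_12[x]; so not an integral domain
Commutative: Yes
Integral domain: No
Has unity: Yes

ℤ_12[x]: Commutative=Yes, Unity=Yes


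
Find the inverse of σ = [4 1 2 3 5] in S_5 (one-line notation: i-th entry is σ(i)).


To find σ⁻¹, swap domain and range:
σ(1) = 4 → σ⁻¹(4) = 1
σ(2) = 1 → σ⁻¹(1) = 2
σ(3) = 2 → σ⁻¹(2) = 3
σ(4) = 3 → σ⁻¹(3) = 4
σ(5) = 5 → σ⁻¹(5) = 5

σ⁻¹ = [2 3 4 1 5]


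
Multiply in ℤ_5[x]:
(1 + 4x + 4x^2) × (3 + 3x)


Expand and collect like terms; reduce coefficients mod 5:
x^0: 1·3 = 3 ≡ 3 (mod 5)
x^1: 1·3 + 4·3 = 15 ≡ 0 (mod 5)
x^2: 4·3 + 4·3 = 24 ≡ 4 (mod 5)
x^3: 4·3 = 12 ≡ 2 (mod 5)
Result: 3 + 4x^2 + 2x^3

f · g = 3 + 4x^2 + 2x^3


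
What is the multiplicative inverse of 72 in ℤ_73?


Use the extended Euclidean algorithm to write 1 = 72·s + 73·t; then s mod 73 is the inverse.
Euclidean algorithm:
  72 = 0·73 + 72
  73 = 1·72 + 1
  72 = 72·1 + 0
gcd(72,73) = 1
Back-substitution gives: 72·(-1) + 73·(1) = 1
So 72⁻¹ ≡ -1 ≡ 72 (mod 73)
Check: 72 × 72 = 5184 ≡ 1 (mod 73) ✓

72⁻¹ ≡ 72 (mod 73)


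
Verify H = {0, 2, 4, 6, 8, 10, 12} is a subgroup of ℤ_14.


Subgroup test for H = {0, 2, 4, 6, 8, 10, 12} in (ℤ_14, +):
(1) 0 ∈ H? Yes
(2) Closure: for all a,b ∈ H, (a+b) mod 14 ∈ H? Yes
(3) Inverses: for all a ∈ H, -a mod 14 ∈ H? Yes

Yes, H is a subgroup of ℤ_14


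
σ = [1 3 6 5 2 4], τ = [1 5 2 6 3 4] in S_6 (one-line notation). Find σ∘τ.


σ∘τ: apply τ first, then σ
1 →τ 1 →σ 1
2 →τ 5 →σ 2
3 →τ 2 →σ 3
4 →τ 6 →σ 4
5 →τ 3 →σ 6
6 →τ 4 →σ 5

σ∘τ = [1 2 3 4 6 5]


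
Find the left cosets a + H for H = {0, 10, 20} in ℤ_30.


H = {0, 10, 20}, |H| = 3
Number of cosets = |G|/|H| = 30/3 = 10
0 + H = {0, 10, 20}
1 + H = {1, 11, 21}
2 + H = {2, 12, 22}
3 + H = {3, 13, 23}
4 + H = {4, 14, 24}
5 + H = {5, 15, 25}
6 + H = {6, 16, 26}
7 + H = {7, 17, 27}
8 + H = {8, 18, 28}
9 + H = {9, 19, 29}

Cosets: 0+H={0,10,20}; 1+H={1,11,21}; 2+H={2,12,22}; 3+H={3,13,23}; 4+H={4,14,24}; 5+H={5,15,25}; 6+H={6,16,26}; 7+H={7,17,27}; 8+H={8,18,28}; 9+H={9,19,29}


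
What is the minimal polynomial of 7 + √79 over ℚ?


Let α = 7 + √79. Then α - 7 = √79, so (α - 7)² = 79, giving α² - 14α - 30 = 0. Degree 2 and α ∉ ℚ, so this is the minimal polynomial.

Minimal polynomial: x² - 14x - 30


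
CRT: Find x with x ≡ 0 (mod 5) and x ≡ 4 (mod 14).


m₁ = 5, m₂ = 14, gcd = 1, so CRT applies. M = m₁·m₂ = 70
Let M₁ = M/m₁ = 14, M₂ = M/m₂ = 5
Find y₁ ≡ M₁⁻¹ (mod m₁): 14⁻¹ ≡ 4 (mod 5)
Find y₂ ≡ M₂⁻¹ (mod m₂): 5⁻¹ ≡ 3 (mod 14)
x = a₁·M₁·y₁ + a₂·M₂·y₂ = 0·14·4 + 4·5·3 = 60
Reduce mod 70: x ≡ 60
Check: 60 mod 5 = 0 ✓, 60 mod 14 = 4 ✓

x ≡ 60 (mod 70)


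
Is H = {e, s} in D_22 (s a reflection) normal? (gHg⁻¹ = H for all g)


H = {e, s} in D_22 (s a reflection)
r·s·r⁻¹ = sr⁻² ≠ s for n ≥ 3, so {e, s} is not closed under conjugation

No, not a normal subgroup


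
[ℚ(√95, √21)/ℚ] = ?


[ℚ(√95,√21):ℚ] = [ℚ(√95,√21):ℚ(√95)]·[ℚ(√95):ℚ] = 2·2 = 4

[ℚ(√95, √21)/ℚ] = 4


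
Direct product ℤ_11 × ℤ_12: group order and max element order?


|ℤ_11 × ℤ_12| = 11 × 12 = 132
Max element order = lcm(11,12) = 132
Cyclic? Yes (gcd=1)

|ℤ_11×ℤ_12| = 132, max element order = 132


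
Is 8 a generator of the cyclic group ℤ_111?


g generates ℤ_n iff gcd(g, n) = 1
gcd(8, 111) = 1
Since gcd = 1, 8 is a generator.

Yes, 8 generates ℤ_111


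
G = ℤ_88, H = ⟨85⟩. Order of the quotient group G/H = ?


|⟨85⟩| = n / gcd(85, 88) = 88 / 1 = 88
H is normal (ℤ_88 is abelian).
|G/H| = |G| / |H| = 88 / 88 = 1

|G/H| = 1


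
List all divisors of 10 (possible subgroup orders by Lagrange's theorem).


Lagrange's theorem: |H| divides |G|
|G| = 10
Divisors of 10: 1, 2, 5, 10

Possible subgroup orders: {1, 2, 5, 10}


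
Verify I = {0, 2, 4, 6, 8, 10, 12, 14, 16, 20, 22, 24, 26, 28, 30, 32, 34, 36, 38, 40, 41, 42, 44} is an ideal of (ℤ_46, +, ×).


Check ideal conditions for I = {0, 2, 4, 6, 8, 10, 12, 14, 16, 20, 22, 24, 26, 28, 30, 32, 34, 36, 38, 40, 41, 42, 44} in ℤ_46:
(1) I is an additive subgroup? No
(2) For r ∈ ℤ_46 and a ∈ I: r·a ∈ I? No  [counterexample: r=2, a=32, r·a mod 46 = 18 ∉ I]

No, I is not an ideal of ℤ_46


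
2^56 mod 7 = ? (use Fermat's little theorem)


Fermat's little theorem: if p is prime and gcd(a,p)=1, then a^(p-1) ≡ 1 (mod p)
p = 7 is prime, gcd(2,7) = 1
Reduce exponent: 56 mod 6 = 2
So 2^56 ≡ 2^2 (mod 7)
2^2 mod 7 = 4

2^56 ≡ 4 (mod 7)


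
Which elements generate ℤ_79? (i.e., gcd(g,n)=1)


g generates ℤ_n iff gcd(g,n) = 1
Prime factors of 79: 79
Generators are g ∈ {1,...,78} not divisible by any of these primes.
Generators: {1, 2, 3, 4, 5, 6, 7, 8, 9, 10, 11, 12, 13, 14, 15, 16, 17, 18, 19, 20, 21, 22, 23, 24, 25, 26, 27, 28, 29, 30, 31, 32, 33, 34, 35, 36, 37, 38, 39, 40, 41, 42, 43, 44, 45, 46, 47, 48, 49, 50, 51, 52, 53, 54, 55, 56, 57, 58, 59, 60, 61, 62, 63, 64, 65, 66, 67, 68, 69, 70, 71, 72, 73, 74, 75, 76, 77, 78}
Number of generators = φ(79) = 78

Generators of ℤ_79 = {1, 2, 3, 4, 5, 6, 7, 8, 9, 10, 11, 12, 13, 14, 15, 16, 17, 18, 19, 20, 21, 22, 23, 24, 25, 26, 27, 28, 29, 30, 31, 32, 33, 34, 35, 36, 37, 38, 39, 40, 41, 42, 43, 44, 45, 46, 47, 48, 49, 50, 51, 52, 53, 54, 55, 56, 57, 58, 59, 60, 61, 62, 63, 64, 65, 66, 67, 68, 69, 70, 71, 72, 73, 74, 75, 76, 77, 78}


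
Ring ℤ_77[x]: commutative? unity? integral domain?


ℤ_77 has zero divisors (7·11 ≡ 0), and these lift to constant zero divisors in ℤ_77[x]; so not an integral domain
Commutative: Yes
Integral domain: No
Has unity: Yes

ℤ_77[x]: Commutative=Yes, Unity=Yes


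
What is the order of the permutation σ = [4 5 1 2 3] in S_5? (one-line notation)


Cycle decomposition: (1 4 2 5 3)
Cycle lengths: 5
Order = lcm(5) = 5

ord(σ) = 5


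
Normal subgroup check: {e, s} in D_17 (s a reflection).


H = {e, s} in D_17 (s a reflection)
r·s·r⁻¹ = sr⁻² ≠ s for n ≥ 3, so {e, s} is not closed under conjugation

No, not a normal subgroup


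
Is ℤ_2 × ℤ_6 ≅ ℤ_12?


Comparing ℤ_2 × ℤ_6 and ℤ_12:
gcd(2,6) = 2 ≠ 1. Max element order in ℤ_2×ℤ_6 is lcm(2,6) = 6 < 12, so it has no element of order 12

No, ℤ_2 × ℤ_6 ≇ ℤ_12


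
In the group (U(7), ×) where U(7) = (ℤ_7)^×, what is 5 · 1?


Operation: multiplication mod 7
5 · 1 = (a × b) mod 7 with a = 5, b = 1

5 · 1 = 5


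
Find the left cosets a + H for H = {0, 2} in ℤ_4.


H = {0, 2}, |H| = 2
Number of cosets = |G|/|H| = 4/2 = 2
0 + H = {0, 2}
1 + H = {1, 3}

Cosets: 0+H={0,2}; 1+H={1,3}


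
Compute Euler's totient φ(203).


Factor n: 203 = 7 × 29
φ(n) = n · ∏(1 - 1/p) over distinct primes p | n
φ(203) = 203 · (1 - 1/7) · (1 - 1/29) = 168

φ(203) = 168


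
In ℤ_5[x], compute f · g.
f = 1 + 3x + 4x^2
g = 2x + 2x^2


Expand and collect like terms; reduce coefficients mod 5:
x^0: 1·0 = 0 ≡ 0 (mod 5)
x^1: 1·2 + 3·0 = 2 ≡ 2 (mod 5)
x^2: 1·2 + 3·2 + 4·0 = 8 ≡ 3 (mod 5)
x^3: 3·2 + 4·2 = 14 ≡ 4 (mod 5)
x^4: 4·2 = 8 ≡ 3 (mod 5)
Result: 2x + 3x^2 + 4x^3 + 3x^4

f · g = 2x + 3x^2 + 4x^3 + 3x^4


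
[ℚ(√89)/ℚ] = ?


√89 has minimal polynomial x² - 89 (irreducible over ℚ since 89 is squarefree)

[ℚ(√89)/ℚ] = 2


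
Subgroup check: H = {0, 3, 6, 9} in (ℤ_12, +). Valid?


Subgroup test for H = {0, 3, 6, 9} in (ℤ_12, +):
(1) 0 ∈ H? Yes
(2) Closure: for all a,b ∈ H, (a+b) mod 12 ∈ H? Yes
(3) Inverses: for all a ∈ H, -a mod 12 ∈ H? Yes

Yes, H is a subgroup of ℤ_12


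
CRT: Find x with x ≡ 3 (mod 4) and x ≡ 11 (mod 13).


m₁ = 4, m₂ = 13, gcd = 1, so CRT applies. M = m₁·m₂ = 52
Let M₁ = M/m₁ = 13, M₂ = M/m₂ = 4
Find y₁ ≡ M₁⁻¹ (mod m₁): 13⁻¹ ≡ 1 (mod 4)
Find y₂ ≡ M₂⁻¹ (mod m₂): 4⁻¹ ≡ 10 (mod 13)
x = a₁·M₁·y₁ + a₂·M₂·y₂ = 3·13·1 + 11·4·10 = 479
Reduce mod 52: x ≡ 11
Check: 11 mod 4 = 3 ✓, 11 mod 13 = 11 ✓

x ≡ 11 (mod 52)


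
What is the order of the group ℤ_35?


ℤ_n has n elements.

|ℤ_35| = 35


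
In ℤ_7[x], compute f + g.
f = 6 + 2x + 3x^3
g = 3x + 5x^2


Add coefficients mod 7:
x^0: 6 + 0 = 6 (mod 7)
x^1: 2 + 3 = 5 (mod 7)
x^2: 0 + 5 = 5 (mod 7)
x^3: 3 + 0 = 3 (mod 7)
Result: 6 + 5x + 5x^2 + 3x^3

f + g = 6 + 5x + 5x^2 + 3x^3


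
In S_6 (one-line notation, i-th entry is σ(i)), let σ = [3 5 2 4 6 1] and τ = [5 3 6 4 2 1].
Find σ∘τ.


σ∘τ: apply τ first, then σ
1 →τ 5 →σ 6
2 →τ 3 →σ 2
3 →τ 6 →σ 1
4 →τ 4 →σ 4
5 →τ 2 →σ 5
6 →τ 1 →σ 3

σ∘τ = [6 2 1 4 5 3]


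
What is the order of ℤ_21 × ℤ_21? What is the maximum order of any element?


|ℤ_21 × ℤ_21| = 21 × 21 = 441
Max element order = lcm(21,21) = 21
Cyclic? No (gcd=21)

|ℤ_21×ℤ_21| = 441, max element order = 21


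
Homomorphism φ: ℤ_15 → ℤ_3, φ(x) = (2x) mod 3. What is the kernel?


Kernel = preimage of identity
ker(φ) = {x ∈ ℤ_15 : 2x ≡ 0 (mod 3)}. Since 3 | 15, φ is well-defined. The kernel is the cyclic subgroup ⟨3⟩ of ℤ_15 (order 5), i.e. {0, 3, 6, 9, 12}

ker(φ) = {0, 3, 6, 9, 12}


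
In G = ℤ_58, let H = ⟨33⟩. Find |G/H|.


|⟨33⟩| = n / gcd(33, 58) = 58 / 1 = 58
H is normal (ℤ_58 is abelian).
|G/H| = |G| / |H| = 58 / 58 = 1

|G/H| = 1


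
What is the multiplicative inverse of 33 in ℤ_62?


Use the extended Euclidean algorithm to write 1 = 33·s + 62·t; then s mod 62 is the inverse.
Euclidean algorithm:
  33 = 0·62 + 33
  62 = 1·33 + 29
  33 = 1·29 + 4
  29 = 7·4 + 1
  4 = 4·1 + 0
gcd(33,62) = 1
Back-substitution gives: 33·(-15) + 62·(8) = 1
So 33⁻¹ ≡ -15 ≡ 47 (mod 62)
Check: 33 × 47 = 1551 ≡ 1 (mod 62) ✓

33⁻¹ ≡ 47 (mod 62)


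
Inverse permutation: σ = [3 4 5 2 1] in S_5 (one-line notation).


To find σ⁻¹, swap domain and range:
σ(1) = 3 → σ⁻¹(3) = 1
σ(2) = 4 → σ⁻¹(4) = 2
σ(3) = 5 → σ⁻¹(5) = 3
σ(4) = 2 → σ⁻¹(2) = 4
σ(5) = 1 → σ⁻¹(1) = 5

σ⁻¹ = [5 4 1 2 3]


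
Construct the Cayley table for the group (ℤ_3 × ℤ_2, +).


Elements: {(0,0), (0,1), (1,0), (1,1), (2,0), (2,1)}
Operation: componentwise addition mod (3, 2)
Entry (a, b) = ((a₁+b₁) mod 3, (a₂+b₂) mod 2)

Cayley table:
      | (0,0) | (0,1) | (1,0) | (1,1) | (2,0) | (2,1)
(0,0) | (0,0) | (0,1) | (1,0) | (1,1) | (2,0) | (2,1)
(0,1) | (0,1) | (0,0) | (1,1) | (1,0) | (2,1) | (2,0)
(1,0) | (1,0) | (1,1) | (2,0) | (2,1) | (0,0) | (0,1)
(1,1) | (1,1) | (1,0) | (2,1) | (2,0) | (0,1) | (0,0)
(2,0) | (2,0) | (2,1) | (0,0) | (0,1) | (1,0) | (1,1)
(2,1) | (2,1) | (2,0) | (0,1) | (0,0) | (1,1) | (1,0)


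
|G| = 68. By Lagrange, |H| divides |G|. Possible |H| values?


Lagrange's theorem: |H| divides |G|
|G| = 68
Divisors of 68: 1, 2, 4, 17, 34, 68

Possible subgroup orders: {1, 2, 4, 17, 34, 68}


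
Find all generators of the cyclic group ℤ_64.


g generates ℤ_n iff gcd(g,n) = 1
Prime factors of 64: 2
Generators are g ∈ {1,...,63} not divisible by any of these primes.
Generators: {1, 3, 5, 7, 9, 11, 13, 15, 17, 19, 21, 23, 25, 27, 29, 31, 33, 35, 37, 39, 41, 43, 45, 47, 49, 51, 53, 55, 57, 59, 61, 63}
Number of generators = φ(64) = 32

Generators of ℤ_64 = {1, 3, 5, 7, 9, 11, 13, 15, 17, 19, 21, 23, 25, 27, 29, 31, 33, 35, 37, 39, 41, 43, 45, 47, 49, 51, 53, 55, 57, 59, 61, 63}


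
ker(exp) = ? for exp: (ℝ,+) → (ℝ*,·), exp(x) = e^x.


Kernel = preimage of identity
ker(exp) = {x ∈ ℝ | e^x = 1} = {0}

ker(exp) = {0}


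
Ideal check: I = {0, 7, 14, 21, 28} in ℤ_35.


Check ideal conditions for I = {0, 7, 14, 21, 28} in ℤ_35:
(1) I is an additive subgroup? Yes
(2) For r ∈ ℤ_35 and a ∈ I: r·a ∈ I? Yes

Yes, I is an ideal of ℤ_35


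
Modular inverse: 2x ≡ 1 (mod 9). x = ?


Use the extended Euclidean algorithm to write 1 = 2·s + 9·t; then s mod 9 is the inverse.
Euclidean algorithm:
  2 = 0·9 + 2
  9 = 4·2 + 1
  2 = 2·1 + 0
gcd(2,9) = 1
Back-substitution gives: 2·(-4) + 9·(1) = 1
So 2⁻¹ ≡ -4 ≡ 5 (mod 9)
Check: 2 × 5 = 10 ≡ 1 (mod 9) ✓

2⁻¹ ≡ 5 (mod 9)


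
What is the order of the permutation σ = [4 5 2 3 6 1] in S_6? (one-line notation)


Cycle decomposition: (1 4 3 2 5 6)
Cycle lengths: 6
Order = lcm(6) = 6

ord(σ) = 6


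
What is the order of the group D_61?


|D_n| = 2n (n rotations and n reflections)
|D_61| = 2×61 = 122

|D_61| = 122


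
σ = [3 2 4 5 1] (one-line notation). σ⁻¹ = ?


To find σ⁻¹, swap domain and range:
σ(1) = 3 → σ⁻¹(3) = 1
σ(2) = 2 → σ⁻¹(2) = 2
σ(3) = 4 → σ⁻¹(4) = 3
σ(4) = 5 → σ⁻¹(5) = 4
σ(5) = 1 → σ⁻¹(1) = 5

σ⁻¹ = [5 2 1 3 4]


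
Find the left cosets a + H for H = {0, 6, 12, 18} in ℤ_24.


H = {0, 6, 12, 18}, |H| = 4
Number of cosets = |G|/|H| = 24/4 = 6
0 + H = {0, 6, 12, 18}
1 + H = {1, 7, 13, 19}
2 + H = {2, 8, 14, 20}
3 + H = {3, 9, 15, 21}
4 + H = {4, 10, 16, 22}
5 + H = {5, 11, 17, 23}

Cosets: 0+H={0,6,12,18}; 1+H={1,7,13,19}; 2+H={2,8,14,20}; 3+H={3,9,15,21}; 4+H={4,10,16,22}; 5+H={5,11,17,23}


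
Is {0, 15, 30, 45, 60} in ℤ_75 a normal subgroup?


H = {0, 15, 30, 45, 60} in ℤ_75
ℤ_75 is abelian; every subgroup of an abelian group is normal

Yes, normal subgroup


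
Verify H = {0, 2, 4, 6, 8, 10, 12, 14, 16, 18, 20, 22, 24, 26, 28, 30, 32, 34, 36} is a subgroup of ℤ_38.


Subgroup test for H = {0, 2, 4, 6, 8, 10, 12, 14, 16, 18, 20, 22, 24, 26, 28, 30, 32, 34, 36} in (ℤ_38, +):
(1) 0 ∈ H? Yes
(2) Closure: for all a,b ∈ H, (a+b) mod 38 ∈ H? Yes
(3) Inverses: for all a ∈ H, -a mod 38 ∈ H? Yes

Yes, H is a subgroup of ℤ_38


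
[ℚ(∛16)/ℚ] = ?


∛16 has minimal polynomial x³ - 16 (irreducible over ℚ since 16 is not a perfect cube)

[ℚ(∛16)/ℚ] = 3


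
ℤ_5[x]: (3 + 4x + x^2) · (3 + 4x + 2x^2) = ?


Expand and collect like terms; reduce coefficients mod 5:
x^0: 3·3 = 9 ≡ 4 (mod 5)
x^1: 3·4 + 4·3 = 24 ≡ 4 (mod 5)
x^2: 3·2 + 4·4 + 1·3 = 25 ≡ 0 (mod 5)
x^3: 4·2 + 1·4 = 12 ≡ 2 (mod 5)
x^4: 1·2 = 2 ≡ 2 (mod 5)
Result: 4 + 4x + 2x^3 + 2x^4

f · g = 4 + 4x + 2x^3 + 2x^4


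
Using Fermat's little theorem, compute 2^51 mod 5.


Fermat's little theorem: if p is prime and gcd(a,p)=1, then a^(p-1) ≡ 1 (mod p)
p = 5 is prime, gcd(2,5) = 1
Reduce exponent: 51 mod 4 = 3
So 2^51 ≡ 2^3 (mod 5)
2^3 mod 5 = 3

2^51 ≡ 3 (mod 5)


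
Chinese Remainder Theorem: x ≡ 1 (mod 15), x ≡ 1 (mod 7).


m₁ = 15, m₂ = 7, gcd = 1, so CRT applies. M = m₁·m₂ = 105
Let M₁ = M/m₁ = 7, M₂ = M/m₂ = 15
Find y₁ ≡ M₁⁻¹ (mod m₁): 7⁻¹ ≡ 13 (mod 15)
Find y₂ ≡ M₂⁻¹ (mod m₂): 15⁻¹ ≡ 1 (mod 7)
x = a₁·M₁·y₁ + a₂·M₂·y₂ = 1·7·13 + 1·15·1 = 106
Reduce mod 105: x ≡ 1
Check: 1 mod 15 = 1 ✓, 1 mod 7 = 1 ✓

x ≡ 1 (mod 105)


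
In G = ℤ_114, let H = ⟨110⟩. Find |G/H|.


|⟨110⟩| = n / gcd(110, 114) = 114 / 2 = 57
H is normal (ℤ_114 is abelian).
|G/H| = |G| / |H| = 114 / 57 = 2

|G/H| = 2


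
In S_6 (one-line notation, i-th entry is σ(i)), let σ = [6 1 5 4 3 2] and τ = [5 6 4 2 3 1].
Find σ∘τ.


σ∘τ: apply τ first, then σ
1 →τ 5 →σ 3
2 →τ 6 →σ 2
3 →τ 4 →σ 4
4 →τ 2 →σ 1
5 →τ 3 →σ 5
6 →τ 1 →σ 6

σ∘τ = [3 2 4 1 5 6]


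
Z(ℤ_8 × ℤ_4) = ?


Z(G) = {g ∈ G | gx = xg for all x ∈ G}
Direct product of abelian groups is abelian, so Z(G) = G

Z(ℤ_8 × ℤ_4) = ℤ_8 × ℤ_4


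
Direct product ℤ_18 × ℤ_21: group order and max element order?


|ℤ_18 × ℤ_21| = 18 × 21 = 378
Max element order = lcm(18,21) = 126
Cyclic? No (gcd=3)

|ℤ_18×ℤ_21| = 378, max element order = 126


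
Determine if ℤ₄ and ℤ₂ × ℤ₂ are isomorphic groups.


Comparing ℤ₄ and ℤ₂ × ℤ₂:
ℤ₄ has an element of order 4; ℤ₂×ℤ₂ has exponent 2

No, ℤ₄ ≇ ℤ₂ × ℤ₂


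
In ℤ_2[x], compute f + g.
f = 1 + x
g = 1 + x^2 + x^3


Add coefficients mod 2:
x^0: 1 + 1 = 0 (mod 2)
x^1: 1 + 0 = 1 (mod 2)
x^2: 0 + 1 = 1 (mod 2)
x^3: 0 + 1 = 1 (mod 2)
Result: x + x^2 + x^3

f + g = x + x^2 + x^3


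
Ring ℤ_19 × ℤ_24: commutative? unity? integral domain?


Direct product ring; commutative with unity (1,1); but (1,0)·(0,1) = (0,0) gives zero divisors, so not an integral domain
Commutative: Yes
Integral domain: No
Has unity: Yes

ℤ_19 × ℤ_24: Commutative=Yes, Unity=Yes


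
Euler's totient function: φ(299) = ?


Factor n: 299 = 13 × 23
φ(n) = n · ∏(1 - 1/p) over distinct primes p | n
φ(299) = 299 · (1 - 1/13) · (1 - 1/23) = 264

φ(299) = 264


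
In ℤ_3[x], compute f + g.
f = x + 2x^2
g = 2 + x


Add coefficients mod 3:
x^0: 0 + 2 = 2 (mod 3)
x^1: 1 + 1 = 2 (mod 3)
x^2: 2 + 0 = 2 (mod 3)
Result: 2 + 2x + 2x^2

f + g = 2 + 2x + 2x^2


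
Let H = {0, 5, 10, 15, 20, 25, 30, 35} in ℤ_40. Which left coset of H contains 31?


31 + H = {31 + h (mod 40) : h ∈ H}
31+0=31, 31+5=36, 31+10=1, 31+15=6, 31+20=11, 31+25=16, 31+30=21, 31+35=26
31 + H = {1, 6, 11, 16, 21, 26, 31, 36} = 1 + H

31 + H = {1, 6, 11, 16, 21, 26, 31, 36}


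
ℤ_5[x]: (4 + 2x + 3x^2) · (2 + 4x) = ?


Expand and collect like terms; reduce coefficients mod 5:
x^0: 4·2 = 8 ≡ 3 (mod 5)
x^1: 4·4 + 2·2 = 20 ≡ 0 (mod 5)
x^2: 2·4 + 3·2 = 14 ≡ 4 (mod 5)
x^3: 3·4 = 12 ≡ 2 (mod 5)
Result: 3 + 4x^2 + 2x^3

f · g = 3 + 4x^2 + 2x^3


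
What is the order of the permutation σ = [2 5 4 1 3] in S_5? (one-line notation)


Cycle decomposition: (1 2 5 3 4)
Cycle lengths: 5
Order = lcm(5) = 5

ord(σ) = 5


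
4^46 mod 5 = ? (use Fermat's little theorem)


Fermat's little theorem: if p is prime and gcd(a,p)=1, then a^(p-1) ≡ 1 (mod p)
p = 5 is prime, gcd(4,5) = 1
Reduce exponent: 46 mod 4 = 2
So 4^46 ≡ 4^2 (mod 5)
4^2 mod 5 = 1

4^46 ≡ 1 (mod 5)


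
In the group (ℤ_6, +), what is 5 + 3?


Operation: addition mod 6
5 + 3 = (a + b) mod 6 with a = 5, b = 3

5 + 3 = 2


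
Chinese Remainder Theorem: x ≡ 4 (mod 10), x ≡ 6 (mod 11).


m₁ = 10, m₂ = 11, gcd = 1, so CRT applies. M = m₁·m₂ = 110
Let M₁ = M/m₁ = 11, M₂ = M/m₂ = 10
Find y₁ ≡ M₁⁻¹ (mod m₁): 11⁻¹ ≡ 1 (mod 10)
Find y₂ ≡ M₂⁻¹ (mod m₂): 10⁻¹ ≡ 10 (mod 11)
x = a₁·M₁·y₁ + a₂·M₂·y₂ = 4·11·1 + 6·10·10 = 644
Reduce mod 110: x ≡ 94
Check: 94 mod 10 = 4 ✓, 94 mod 11 = 6 ✓

x ≡ 94 (mod 110)


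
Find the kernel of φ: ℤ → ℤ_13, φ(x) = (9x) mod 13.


Kernel = preimage of identity
ker(φ) = {x ∈ ℤ : 9x ≡ 0 (mod 13)}. gcd(9,13) = 1, so 9x ≡ 0 (mod 13) ⟺ x ≡ 0 (mod 13/1 = 13). Hence ker(φ) = 13ℤ

ker(φ) = 13ℤ


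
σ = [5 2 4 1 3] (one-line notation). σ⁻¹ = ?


To find σ⁻¹, swap domain and range:
σ(1) = 5 → σ⁻¹(5) = 1
σ(2) = 2 → σ⁻¹(2) = 2
σ(3) = 4 → σ⁻¹(4) = 3
σ(4) = 1 → σ⁻¹(1) = 4
σ(5) = 3 → σ⁻¹(3) = 5

σ⁻¹ = [4 2 5 3 1]


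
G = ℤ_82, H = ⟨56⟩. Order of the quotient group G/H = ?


|⟨56⟩| = n / gcd(56, 82) = 82 / 2 = 41
H is normal (ℤ_82 is abelian).
|G/H| = |G| / |H| = 82 / 41 = 2

|G/H| = 2


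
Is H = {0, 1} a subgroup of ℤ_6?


Subgroup test for H = {0, 1} in (ℤ_6, +):
(1) 0 ∈ H? Yes
(2) Closure: for all a,b ∈ H, (a+b) mod 6 ∈ H? No  [counterexample: 1 + 1 = 2 ∉ H]
(3) Inverses: for all a ∈ H, -a mod 6 ∈ H? No

No, H is not a subgroup of ℤ_6


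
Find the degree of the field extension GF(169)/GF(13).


GF(169) = GF(13^2), so the extension degree is 2

[GF(169)/GF(13)] = 2


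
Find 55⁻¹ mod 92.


Use the extended Euclidean algorithm to write 1 = 55·s + 92·t; then s mod 92 is the inverse.
Euclidean algorithm:
  55 = 0·92 + 55
  92 = 1·55 + 37
  55 = 1·37 + 18
  37 = 2·18 + 1
  18 = 18·1 + 0
gcd(55,92) = 1
Back-substitution gives: 55·(-5) + 92·(3) = 1
So 55⁻¹ ≡ -5 ≡ 87 (mod 92)
Check: 55 × 87 = 4785 ≡ 1 (mod 92) ✓

55⁻¹ ≡ 87 (mod 92)


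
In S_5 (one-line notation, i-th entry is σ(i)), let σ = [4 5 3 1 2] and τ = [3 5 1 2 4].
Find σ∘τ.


σ∘τ: apply τ first, then σ
1 →τ 3 →σ 3
2 →τ 5 →σ 2
3 →τ 1 →σ 4
4 →τ 2 →σ 5
5 →τ 4 →σ 1

σ∘τ = [3 2 4 5 1]


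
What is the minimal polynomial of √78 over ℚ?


√78 satisfies x² - 78 = 0, irreducible over ℚ since 78 is squarefree

Minimal polynomial: x² - 78


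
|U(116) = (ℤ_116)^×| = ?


U(n) is the group of units mod n; |U(n)| = φ(n)
|U(116)| = φ(116) = 56

|U(116) = (ℤ_116)^×| = 56


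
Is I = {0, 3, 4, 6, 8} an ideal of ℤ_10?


Check ideal conditions for I = {0, 3, 4, 6, 8} in ℤ_10:
(1) I is an additive subgroup? No
(2) For r ∈ ℤ_10 and a ∈ I: r·a ∈ I? No  [counterexample: r=2, a=6, r·a mod 10 = 2 ∉ I]

No, I is not an ideal of ℤ_10


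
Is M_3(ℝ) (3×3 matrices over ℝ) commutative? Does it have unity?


Matrix multiplication is non-commutative for n ≥ 2; the identity matrix I is the unity; singular matrices give zero divisors, so not an integral domain
Commutative: No
Integral domain: No
Has unity: Yes

M_3(ℝ) (3×3 matrices over ℝ): Commutative=No, Unity=Yes


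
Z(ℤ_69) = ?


Z(G) = {g ∈ G | gx = xg for all x ∈ G}
ℤ_69 is abelian, so Z(G) = G

Z(ℤ_69) = ℤ_69


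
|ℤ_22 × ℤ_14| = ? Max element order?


|ℤ_22 × ℤ_14| = 22 × 14 = 308
Max element order = lcm(22,14) = 154
Cyclic? No (gcd=2)

|ℤ_22×ℤ_14| = 308, max element order = 154


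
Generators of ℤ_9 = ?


g generates ℤ_n iff gcd(g,n) = 1
Checking each g ∈ {1,...,8}:
gcd(1,9) = 1
gcd(2,9) = 1
gcd(3,9) = 3
gcd(4,9) = 1
gcd(5,9) = 1
gcd(6,9) = 3
gcd(7,9) = 1
gcd(8,9) = 1
Generators: {1, 2, 4, 5, 7, 8}
Number of generators = φ(9) = 6

Generators of ℤ_9 = {1, 2, 4, 5, 7, 8}


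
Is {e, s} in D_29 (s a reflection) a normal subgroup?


H = {e, s} in D_29 (s a reflection)
r·s·r⁻¹ = sr⁻² ≠ s for n ≥ 3, so {e, s} is not closed under conjugation

No, not a normal subgroup


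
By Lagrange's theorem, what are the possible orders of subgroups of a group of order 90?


Lagrange's theorem: |H| divides |G|
|G| = 90
Divisors of 90: 1, 2, 3, 5, 6, 9, 10, 15, 18, 30, 45, 90

Possible subgroup orders: {1, 2, 3, 5, 6, 9, 10, 15, 18, 30, 45, 90}


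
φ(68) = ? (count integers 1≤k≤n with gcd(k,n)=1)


Factor n: 68 = 2^2 × 17
φ(n) = n · ∏(1 - 1/p) over distinct primes p | n
φ(68) = 68 · (1 - 1/2) · (1 - 1/17) = 32

φ(68) = 32


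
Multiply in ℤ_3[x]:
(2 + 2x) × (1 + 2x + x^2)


Expand and collect like terms; reduce coefficients mod 3:
x^0: 2·1 = 2 ≡ 2 (mod 3)
x^1: 2·2 + 2·1 = 6 ≡ 0 (mod 3)
x^2: 2·1 + 2·2 = 6 ≡ 0 (mod 3)
x^3: 2·1 = 2 ≡ 2 (mod 3)
Result: 2 + 2x^3

f · g = 2 + 2x^3


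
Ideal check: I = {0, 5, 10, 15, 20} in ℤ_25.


Check ideal conditions for I = {0, 5, 10, 15, 20} in ℤ_25:
(1) I is an additive subgroup? Yes
(2) For r ∈ ℤ_25 and a ∈ I: r·a ∈ I? Yes

Yes, I is an ideal of ℤ_25


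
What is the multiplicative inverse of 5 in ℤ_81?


Use the extended Euclidean algorithm to write 1 = 5·s + 81·t; then s mod 81 is the inverse.
Euclidean algorithm:
  5 = 0·81 + 5
  81 = 16·5 + 1
  5 = 5·1 + 0
gcd(5,81) = 1
Back-substitution gives: 5·(-16) + 81·(1) = 1
So 5⁻¹ ≡ -16 ≡ 65 (mod 81)
Check: 5 × 65 = 325 ≡ 1 (mod 81) ✓

5⁻¹ ≡ 65 (mod 81)


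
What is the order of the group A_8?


|A_n| = n!/2 (even permutations)
|A_8| = 8!/2 = 40320/2 = 20160

|A_8| = 20160


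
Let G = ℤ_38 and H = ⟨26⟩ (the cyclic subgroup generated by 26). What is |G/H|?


|⟨26⟩| = n / gcd(26, 38) = 38 / 2 = 19
H is normal (ℤ_38 is abelian).
|G/H| = |G| / |H| = 38 / 19 = 2

|G/H| = 2


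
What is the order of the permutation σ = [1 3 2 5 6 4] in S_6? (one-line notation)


Cycle decomposition: (2 3) (4 5 6)
Cycle lengths: 2, 3
Order = lcm(2, 3) = 6

ord(σ) = 6


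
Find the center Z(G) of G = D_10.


Z(G) = {g ∈ G | gx = xg for all x ∈ G}
For even n, Z(D_n) = {e, r^(n/2)}: the 180° rotation r^5 commutes with every reflection and rotation

Z(D_10) = {e, r^5}


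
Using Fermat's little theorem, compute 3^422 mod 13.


Fermat's little theorem: if p is prime and gcd(a,p)=1, then a^(p-1) ≡ 1 (mod p)
p = 13 is prime, gcd(3,13) = 1
Reduce exponent: 422 mod 12 = 2
So 3^422 ≡ 3^2 (mod 13)
3^2 mod 13 = 9

3^422 ≡ 9 (mod 13)


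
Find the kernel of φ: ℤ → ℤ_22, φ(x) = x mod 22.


Kernel = preimage of identity
ker(φ) = {x ∈ ℤ : x ≡ 0 (mod 22)} = 22ℤ = {0, ±22, ±44, ...}

ker(φ) = 22ℤ


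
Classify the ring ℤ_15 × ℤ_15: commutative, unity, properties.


Direct product ring; commutative with unity (1,1); but (1,0)·(0,1) = (0,0) gives zero divisors, so not an integral domain
Commutative: Yes
Integral domain: No
Has unity: Yes

ℤ_15 × ℤ_15: Commutative=Yes, Unity=Yes


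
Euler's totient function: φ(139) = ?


Factor n: 139 = 139
φ(n) = n · ∏(1 - 1/p) over distinct primes p | n
φ(139) = 139 · (1 - 1/139) = 138

φ(139) = 138


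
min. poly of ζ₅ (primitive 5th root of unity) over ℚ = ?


ζ₅ is a root of Φ₅(x) = x⁴ + x³ + x² + x + 1, irreducible over ℚ

Minimal polynomial: x⁴ + x³ + x² + x + 1


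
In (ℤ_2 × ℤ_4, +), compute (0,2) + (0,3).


Operation: componentwise addition mod (2, 4)
(0,2) + (0,3) = ((a₁+b₁) mod 2, (a₂+b₂) mod 4) with a = (0,2), b = (0,3)

(0,2) + (0,3) = (0,1)


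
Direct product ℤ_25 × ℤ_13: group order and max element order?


|ℤ_25 × ℤ_13| = 25 × 13 = 325
Max element order = lcm(25,13) = 325
Cyclic? Yes (gcd=1)

|ℤ_25×ℤ_13| = 325, max element order = 325


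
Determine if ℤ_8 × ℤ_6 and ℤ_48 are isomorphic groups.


Comparing ℤ_8 × ℤ_6 and ℤ_48:
gcd(8,6) = 2 ≠ 1. Max element order in ℤ_8×ℤ_6 is lcm(8,6) = 24 < 48, so it has no element of order 48

No, ℤ_8 × ℤ_6 ≇ ℤ_48


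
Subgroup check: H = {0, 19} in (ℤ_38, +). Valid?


Subgroup test for H = {0, 19} in (ℤ_38, +):
(1) 0 ∈ H? Yes
(2) Closure: for all a,b ∈ H, (a+b) mod 38 ∈ H? Yes
(3) Inverses: for all a ∈ H, -a mod 38 ∈ H? Yes

Yes, H is a subgroup of ℤ_38


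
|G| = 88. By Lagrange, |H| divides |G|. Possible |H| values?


Lagrange's theorem: |H| divides |G|
|G| = 88
Divisors of 88: 1, 2, 4, 8, 11, 22, 44, 88

Possible subgroup orders: {1, 2, 4, 8, 11, 22, 44, 88}


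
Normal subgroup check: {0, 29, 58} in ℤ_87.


H = {0, 29, 58} in ℤ_87
ℤ_87 is abelian; every subgroup of an abelian group is normal

Yes, normal subgroup


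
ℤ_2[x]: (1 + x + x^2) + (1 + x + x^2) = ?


Add coefficients mod 2:
x^0: 1 + 1 = 0 (mod 2)
x^1: 1 + 1 = 0 (mod 2)
x^2: 1 + 1 = 0 (mod 2)
Result: 0

f + g = 0


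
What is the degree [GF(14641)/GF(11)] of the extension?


GF(14641) = GF(11^4), so the extension degree is 4

[GF(14641)/GF(11)] = 4


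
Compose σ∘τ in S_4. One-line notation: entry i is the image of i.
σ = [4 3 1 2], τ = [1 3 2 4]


σ∘τ: apply τ first, then σ
1 →τ 1 →σ 4
2 →τ 3 →σ 1
3 →τ 2 →σ 3
4 →τ 4 →σ 2

σ∘τ = [4 1 3 2]


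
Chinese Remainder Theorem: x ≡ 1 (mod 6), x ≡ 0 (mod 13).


m₁ = 6, m₂ = 13, gcd = 1, so CRT applies. M = m₁·m₂ = 78
Let M₁ = M/m₁ = 13, M₂ = M/m₂ = 6
Find y₁ ≡ M₁⁻¹ (mod m₁): 13⁻¹ ≡ 1 (mod 6)
Find y₂ ≡ M₂⁻¹ (mod m₂): 6⁻¹ ≡ 11 (mod 13)
x = a₁·M₁·y₁ + a₂·M₂·y₂ = 1·13·1 + 0·6·11 = 13
Reduce mod 78: x ≡ 13
Check: 13 mod 6 = 1 ✓, 13 mod 13 = 0 ✓

x ≡ 13 (mod 78)


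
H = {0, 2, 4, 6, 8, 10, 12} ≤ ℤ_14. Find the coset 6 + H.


6 + H = {6 + h (mod 14) : h ∈ H}
6+0=6, 6+2=8, 6+4=10, 6+6=12, 6+8=0, 6+10=2, 6+12=4
6 + H = {0, 2, 4, 6, 8, 10, 12} = 0 + H

6 + H = {0, 2, 4, 6, 8, 10, 12}


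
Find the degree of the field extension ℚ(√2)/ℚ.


√2 has minimal polynomial x² - 2 (irreducible over ℚ since 2 is squarefree)

[ℚ(√2)/ℚ] = 2


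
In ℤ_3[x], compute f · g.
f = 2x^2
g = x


Expand and collect like terms; reduce coefficients mod 3:
x^0: 0·0 = 0 ≡ 0 (mod 3)
x^1: 0·1 + 0·0 = 0 ≡ 0 (mod 3)
x^2: 0·1 + 2·0 = 0 ≡ 0 (mod 3)
x^3: 2·1 = 2 ≡ 2 (mod 3)
Result: 2x^3

f · g = 2x^3


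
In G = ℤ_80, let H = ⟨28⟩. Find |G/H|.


|⟨28⟩| = n / gcd(28, 80) = 80 / 4 = 20
H is normal (ℤ_80 is abelian).
|G/H| = |G| / |H| = 80 / 20 = 4

|G/H| = 4


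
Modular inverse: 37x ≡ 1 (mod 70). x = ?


Use the extended Euclidean algorithm to write 1 = 37·s + 70·t; then s mod 70 is the inverse.
Euclidean algorithm:
  37 = 0·70 + 37
  70 = 1·37 + 33
  37 = 1·33 + 4
  33 = 8·4 + 1
  4 = 4·1 + 0
gcd(37,70) = 1
Back-substitution gives: 37·(-17) + 70·(9) = 1
So 37⁻¹ ≡ -17 ≡ 53 (mod 70)
Check: 37 × 53 = 1961 ≡ 1 (mod 70) ✓

37⁻¹ ≡ 53 (mod 70)


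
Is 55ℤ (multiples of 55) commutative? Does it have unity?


55ℤ is a commutative ring under +,× but has no multiplicative identity (1 ∉ 55ℤ); it has no zero divisors, but without unity it is not an integral domain
Commutative: Yes
Integral domain: No
Has unity: No

55ℤ (multiples of 55): Commutative=Yes, Unity=No
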